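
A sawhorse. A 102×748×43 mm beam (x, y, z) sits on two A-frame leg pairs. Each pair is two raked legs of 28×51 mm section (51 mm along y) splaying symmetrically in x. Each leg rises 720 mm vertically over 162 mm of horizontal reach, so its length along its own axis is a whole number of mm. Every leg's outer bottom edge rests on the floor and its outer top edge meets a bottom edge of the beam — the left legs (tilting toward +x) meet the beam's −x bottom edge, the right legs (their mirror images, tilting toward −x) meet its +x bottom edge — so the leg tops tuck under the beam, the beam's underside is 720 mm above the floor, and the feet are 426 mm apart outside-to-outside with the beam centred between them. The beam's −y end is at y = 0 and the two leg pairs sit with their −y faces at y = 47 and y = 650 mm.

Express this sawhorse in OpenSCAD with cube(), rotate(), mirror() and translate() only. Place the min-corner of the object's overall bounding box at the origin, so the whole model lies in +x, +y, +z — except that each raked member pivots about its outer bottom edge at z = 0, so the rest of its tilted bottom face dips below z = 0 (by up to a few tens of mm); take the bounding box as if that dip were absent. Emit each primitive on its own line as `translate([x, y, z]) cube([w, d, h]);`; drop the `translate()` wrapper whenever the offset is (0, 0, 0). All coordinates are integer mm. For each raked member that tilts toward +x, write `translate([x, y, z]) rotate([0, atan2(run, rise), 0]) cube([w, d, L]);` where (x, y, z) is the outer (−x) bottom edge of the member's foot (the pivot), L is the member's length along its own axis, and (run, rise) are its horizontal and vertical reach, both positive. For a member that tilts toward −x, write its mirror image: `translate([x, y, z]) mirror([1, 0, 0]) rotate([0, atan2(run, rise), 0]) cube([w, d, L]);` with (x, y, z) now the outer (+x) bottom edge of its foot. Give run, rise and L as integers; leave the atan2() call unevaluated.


translate([162, 0, 720]) cube([102, 748, 43]);
translate([0, 47, 0]) rotate([0, atan2(162, 720), 0]) cube([28, 51, 738]);
translate([426, 47, 0]) mirror([1, 0, 0]) rotate([0, atan2(162, 720), 0]) cube([28, 51, 738]);
translate([0, 650, 0]) rotate([0, atan2(162, 720), 0]) cube([28, 51, 738]);
translate([426, 650, 0]) mirror([1, 0, 0]) rotate([0, atan2(162, 720), 0]) cube([28, 51, 738]);


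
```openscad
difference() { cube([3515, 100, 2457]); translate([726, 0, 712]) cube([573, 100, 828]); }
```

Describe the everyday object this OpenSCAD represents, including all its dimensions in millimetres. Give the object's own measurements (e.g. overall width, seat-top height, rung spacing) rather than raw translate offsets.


A wall 3515 mm long (x), 100 mm thick (y), 2457 mm tall, with a rectangular window opening cut through it. The opening is 573 mm wide and 828 mm tall; its sill is at z = 712 mm and its near (−x) edge is 726 mm from the wall's −x end. The opening passes through the full wall thickness.


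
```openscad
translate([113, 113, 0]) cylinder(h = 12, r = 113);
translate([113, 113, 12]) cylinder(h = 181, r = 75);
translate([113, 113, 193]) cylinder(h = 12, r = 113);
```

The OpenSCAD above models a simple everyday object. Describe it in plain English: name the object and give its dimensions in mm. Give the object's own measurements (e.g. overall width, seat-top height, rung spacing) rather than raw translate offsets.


A spool: two coaxial disc flanges of radius 113 mm and thickness 12 mm, joined by a core cylinder of radius 75 mm and height 181 mm. The lower flange rests on z = 0 and the three cylinders share a vertical axis.


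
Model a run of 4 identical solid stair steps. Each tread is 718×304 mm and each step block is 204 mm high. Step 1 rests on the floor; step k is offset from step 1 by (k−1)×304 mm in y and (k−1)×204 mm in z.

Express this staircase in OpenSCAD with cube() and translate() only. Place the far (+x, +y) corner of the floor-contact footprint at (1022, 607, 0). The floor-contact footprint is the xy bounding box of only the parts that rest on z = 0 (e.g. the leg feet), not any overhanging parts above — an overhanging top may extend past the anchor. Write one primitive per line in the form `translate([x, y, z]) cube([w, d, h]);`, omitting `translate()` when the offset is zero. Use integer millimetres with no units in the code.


translate([304, 303, 0]) cube([718, 304, 204]);
translate([304, 607, 204]) cube([718, 304, 204]);
translate([304, 911, 408]) cube([718, 304, 204]);
translate([304, 1215, 612]) cube([718, 304, 204]);


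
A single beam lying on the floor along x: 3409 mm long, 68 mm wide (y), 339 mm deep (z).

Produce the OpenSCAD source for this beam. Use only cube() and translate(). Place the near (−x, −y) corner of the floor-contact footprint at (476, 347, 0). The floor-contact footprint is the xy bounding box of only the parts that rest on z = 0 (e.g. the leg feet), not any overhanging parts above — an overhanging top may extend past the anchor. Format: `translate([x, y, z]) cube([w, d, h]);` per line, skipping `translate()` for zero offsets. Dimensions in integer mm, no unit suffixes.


translate([476, 347, 0]) cube([3409, 68, 339]);


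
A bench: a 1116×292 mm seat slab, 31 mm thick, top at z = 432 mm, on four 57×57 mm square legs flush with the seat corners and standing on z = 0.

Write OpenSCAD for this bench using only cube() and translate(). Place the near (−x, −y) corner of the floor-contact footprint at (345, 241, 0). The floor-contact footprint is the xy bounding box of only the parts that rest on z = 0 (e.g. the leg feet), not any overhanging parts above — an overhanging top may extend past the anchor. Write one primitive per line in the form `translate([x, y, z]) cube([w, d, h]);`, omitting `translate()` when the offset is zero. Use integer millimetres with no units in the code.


translate([345, 241, 401]) cube([1116, 292, 31]);
translate([345, 241, 0]) cube([57, 57, 401]);
translate([345, 476, 0]) cube([57, 57, 401]);
translate([1404, 241, 0]) cube([57, 57, 401]);
translate([1404, 476, 0]) cube([57, 57, 401]);


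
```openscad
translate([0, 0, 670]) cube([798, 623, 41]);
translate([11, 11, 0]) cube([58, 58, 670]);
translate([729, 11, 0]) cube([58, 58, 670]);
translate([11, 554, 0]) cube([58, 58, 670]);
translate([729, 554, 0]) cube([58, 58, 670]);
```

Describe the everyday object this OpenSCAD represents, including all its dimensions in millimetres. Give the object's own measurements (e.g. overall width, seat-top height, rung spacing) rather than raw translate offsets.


A table: top 798 mm (x) × 623 mm (y), 41 mm thick, upper face at z = 711 mm, on four 58×58 mm square legs, each inset 11 mm from the nearest pair of top edges from z = 0 to the bottom of the top.


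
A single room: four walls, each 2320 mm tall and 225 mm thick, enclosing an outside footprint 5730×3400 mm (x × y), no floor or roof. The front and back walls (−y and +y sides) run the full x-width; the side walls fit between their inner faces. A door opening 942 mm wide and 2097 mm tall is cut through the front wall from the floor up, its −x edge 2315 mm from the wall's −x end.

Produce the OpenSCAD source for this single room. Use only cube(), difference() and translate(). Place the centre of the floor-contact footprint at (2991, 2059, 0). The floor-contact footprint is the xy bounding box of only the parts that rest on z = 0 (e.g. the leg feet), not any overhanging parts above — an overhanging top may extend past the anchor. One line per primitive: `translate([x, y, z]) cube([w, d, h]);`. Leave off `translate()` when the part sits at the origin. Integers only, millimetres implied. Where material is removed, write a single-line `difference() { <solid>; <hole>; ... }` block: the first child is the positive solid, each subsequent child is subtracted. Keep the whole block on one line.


difference() { translate([126, 359, 0]) cube([5730, 225, 2320]); translate([2441, 359, 0]) cube([942, 225, 2097]); }
translate([126, 3534, 0]) cube([5730, 225, 2320]);
translate([126, 584, 0]) cube([225, 2950, 2320]);
translate([5631, 584, 0]) cube([225, 2950, 2320]);


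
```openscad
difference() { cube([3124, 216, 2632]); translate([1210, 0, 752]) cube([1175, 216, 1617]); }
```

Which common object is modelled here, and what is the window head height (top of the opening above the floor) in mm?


A wall with a window opening. The window head height is 2369 mm.

A wall with a rectangular opening subtracted — a window. Sill at z = 752, opening 1617 mm tall, so the head is at 752 + 1617 = 2369 mm.


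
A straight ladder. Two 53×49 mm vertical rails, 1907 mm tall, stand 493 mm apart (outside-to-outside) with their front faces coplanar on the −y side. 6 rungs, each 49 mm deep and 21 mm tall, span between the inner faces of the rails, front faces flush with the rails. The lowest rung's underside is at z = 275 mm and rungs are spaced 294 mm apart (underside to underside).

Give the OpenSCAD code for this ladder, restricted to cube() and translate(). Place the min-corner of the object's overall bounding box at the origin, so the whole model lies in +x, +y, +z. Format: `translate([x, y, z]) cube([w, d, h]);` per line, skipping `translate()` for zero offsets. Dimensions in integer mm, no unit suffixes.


cube([53, 49, 1907]);
translate([440, 0, 0]) cube([53, 49, 1907]);
translate([53, 0, 275]) cube([387, 49, 21]);
translate([53, 0, 569]) cube([387, 49, 21]);
translate([53, 0, 863]) cube([387, 49, 21]);
translate([53, 0, 1157]) cube([387, 49, 21]);
translate([53, 0, 1451]) cube([387, 49, 21]);
translate([53, 0, 1745]) cube([387, 49, 21]);


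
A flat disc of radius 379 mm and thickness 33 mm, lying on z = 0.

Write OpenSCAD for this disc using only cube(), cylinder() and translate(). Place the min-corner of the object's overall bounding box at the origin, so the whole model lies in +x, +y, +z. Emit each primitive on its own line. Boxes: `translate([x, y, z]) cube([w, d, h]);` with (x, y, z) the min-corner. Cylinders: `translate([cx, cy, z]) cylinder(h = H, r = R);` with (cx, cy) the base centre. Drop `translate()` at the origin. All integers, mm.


translate([379, 379, 0]) cylinder(h = 33, r = 379);


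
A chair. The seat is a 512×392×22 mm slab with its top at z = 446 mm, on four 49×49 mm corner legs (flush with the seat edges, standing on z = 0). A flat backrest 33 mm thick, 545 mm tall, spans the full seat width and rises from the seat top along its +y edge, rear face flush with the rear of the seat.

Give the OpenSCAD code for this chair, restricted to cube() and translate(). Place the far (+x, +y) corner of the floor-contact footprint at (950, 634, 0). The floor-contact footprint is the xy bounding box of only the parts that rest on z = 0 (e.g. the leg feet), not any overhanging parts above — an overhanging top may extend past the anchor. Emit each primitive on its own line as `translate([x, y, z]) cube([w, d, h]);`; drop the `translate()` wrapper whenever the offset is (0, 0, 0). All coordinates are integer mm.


translate([438, 242, 424]) cube([512, 392, 22]);
translate([438, 242, 0]) cube([49, 49, 424]);
translate([901, 242, 0]) cube([49, 49, 424]);
translate([438, 585, 0]) cube([49, 49, 424]);
translate([901, 585, 0]) cube([49, 49, 424]);
translate([438, 601, 446]) cube([512, 33, 545]);


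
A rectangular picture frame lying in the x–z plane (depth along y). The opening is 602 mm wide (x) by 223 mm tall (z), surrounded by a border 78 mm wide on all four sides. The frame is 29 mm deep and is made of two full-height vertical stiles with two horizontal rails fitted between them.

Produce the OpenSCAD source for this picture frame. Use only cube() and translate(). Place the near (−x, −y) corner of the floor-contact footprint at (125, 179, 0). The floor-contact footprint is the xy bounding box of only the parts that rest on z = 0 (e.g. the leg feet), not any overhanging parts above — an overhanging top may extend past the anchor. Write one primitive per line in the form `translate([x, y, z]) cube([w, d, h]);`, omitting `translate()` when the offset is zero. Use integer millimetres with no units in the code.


translate([125, 179, 0]) cube([78, 29, 379]);
translate([805, 179, 0]) cube([78, 29, 379]);
translate([203, 179, 0]) cube([602, 29, 78]);
translate([203, 179, 301]) cube([602, 29, 78]);


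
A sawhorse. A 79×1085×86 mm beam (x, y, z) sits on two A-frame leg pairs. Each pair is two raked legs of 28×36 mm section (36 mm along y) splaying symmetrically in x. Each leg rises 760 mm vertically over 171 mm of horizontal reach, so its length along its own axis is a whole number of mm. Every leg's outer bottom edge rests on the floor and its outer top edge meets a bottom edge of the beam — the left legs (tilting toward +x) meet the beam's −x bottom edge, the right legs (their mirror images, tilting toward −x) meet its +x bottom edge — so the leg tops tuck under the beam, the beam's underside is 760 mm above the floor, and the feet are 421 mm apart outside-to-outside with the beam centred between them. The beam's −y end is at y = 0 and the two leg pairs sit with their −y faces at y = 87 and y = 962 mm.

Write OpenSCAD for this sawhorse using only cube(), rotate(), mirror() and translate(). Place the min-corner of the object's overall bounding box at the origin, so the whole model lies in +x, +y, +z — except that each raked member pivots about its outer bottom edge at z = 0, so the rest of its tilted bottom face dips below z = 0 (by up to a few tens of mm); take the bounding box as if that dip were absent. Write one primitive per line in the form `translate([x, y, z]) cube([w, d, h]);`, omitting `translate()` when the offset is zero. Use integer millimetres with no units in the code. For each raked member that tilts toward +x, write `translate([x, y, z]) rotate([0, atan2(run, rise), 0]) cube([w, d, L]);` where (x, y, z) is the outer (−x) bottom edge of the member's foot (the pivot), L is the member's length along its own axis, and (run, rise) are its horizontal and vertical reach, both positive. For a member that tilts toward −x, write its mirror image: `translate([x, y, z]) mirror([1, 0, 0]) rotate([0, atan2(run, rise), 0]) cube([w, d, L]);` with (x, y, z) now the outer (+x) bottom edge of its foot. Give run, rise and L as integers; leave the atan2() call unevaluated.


translate([171, 0, 760]) cube([79, 1085, 86]);
translate([0, 87, 0]) rotate([0, atan2(171, 760), 0]) cube([28, 36, 779]);
translate([421, 87, 0]) mirror([1, 0, 0]) rotate([0, atan2(171, 760), 0]) cube([28, 36, 779]);
translate([0, 962, 0]) rotate([0, atan2(171, 760), 0]) cube([28, 36, 779]);
translate([421, 962, 0]) mirror([1, 0, 0]) rotate([0, atan2(171, 760), 0]) cube([28, 36, 779]);


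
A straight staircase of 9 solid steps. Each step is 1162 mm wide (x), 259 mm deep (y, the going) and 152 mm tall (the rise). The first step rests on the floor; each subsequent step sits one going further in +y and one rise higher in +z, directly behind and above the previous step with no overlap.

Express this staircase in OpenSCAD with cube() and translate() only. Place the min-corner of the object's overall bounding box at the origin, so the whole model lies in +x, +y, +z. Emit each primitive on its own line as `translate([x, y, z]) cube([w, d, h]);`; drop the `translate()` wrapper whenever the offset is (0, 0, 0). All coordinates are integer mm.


cube([1162, 259, 152]);
translate([0, 259, 152]) cube([1162, 259, 152]);
translate([0, 518, 304]) cube([1162, 259, 152]);
translate([0, 777, 456]) cube([1162, 259, 152]);
translate([0, 1036, 608]) cube([1162, 259, 152]);
translate([0, 1295, 760]) cube([1162, 259, 152]);
translate([0, 1554, 912]) cube([1162, 259, 152]);
translate([0, 1813, 1064]) cube([1162, 259, 152]);
translate([0, 2072, 1216]) cube([1162, 259, 152]);


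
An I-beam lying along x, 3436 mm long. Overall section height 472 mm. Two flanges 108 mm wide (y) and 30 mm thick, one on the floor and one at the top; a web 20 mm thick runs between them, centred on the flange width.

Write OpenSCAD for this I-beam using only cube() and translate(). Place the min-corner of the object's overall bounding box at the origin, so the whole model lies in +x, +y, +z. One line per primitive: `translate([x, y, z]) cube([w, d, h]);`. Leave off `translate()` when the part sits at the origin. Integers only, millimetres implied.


cube([3436, 108, 30]);
translate([0, 44, 30]) cube([3436, 20, 412]);
translate([0, 0, 442]) cube([3436, 108, 30]);


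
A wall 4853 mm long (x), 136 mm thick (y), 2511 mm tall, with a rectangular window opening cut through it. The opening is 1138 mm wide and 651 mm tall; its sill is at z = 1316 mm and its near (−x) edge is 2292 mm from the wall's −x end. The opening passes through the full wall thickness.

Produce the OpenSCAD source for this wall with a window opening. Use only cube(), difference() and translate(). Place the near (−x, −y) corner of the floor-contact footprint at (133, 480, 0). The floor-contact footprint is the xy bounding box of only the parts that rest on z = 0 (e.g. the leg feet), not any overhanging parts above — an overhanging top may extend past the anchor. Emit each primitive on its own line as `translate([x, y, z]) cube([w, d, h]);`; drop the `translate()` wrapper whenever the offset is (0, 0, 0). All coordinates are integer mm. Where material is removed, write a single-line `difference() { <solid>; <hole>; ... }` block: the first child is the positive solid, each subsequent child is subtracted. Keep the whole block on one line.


difference() { translate([133, 480, 0]) cube([4853, 136, 2511]); translate([2425, 480, 1316]) cube([1138, 136, 651]); }


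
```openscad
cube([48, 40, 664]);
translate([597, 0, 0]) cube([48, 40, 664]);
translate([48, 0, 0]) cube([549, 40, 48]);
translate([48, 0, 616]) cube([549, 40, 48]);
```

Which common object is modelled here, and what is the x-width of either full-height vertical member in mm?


A picture frame. The border width is 48 mm.

Four thin pieces enclosing a rectangular opening — a picture frame. The two full-height stiles are 664 mm tall; the top rail sits at z = 616 and is 48 mm tall, so the border above the opening is 664 − 616 = 48 mm, matching the stile x-width.


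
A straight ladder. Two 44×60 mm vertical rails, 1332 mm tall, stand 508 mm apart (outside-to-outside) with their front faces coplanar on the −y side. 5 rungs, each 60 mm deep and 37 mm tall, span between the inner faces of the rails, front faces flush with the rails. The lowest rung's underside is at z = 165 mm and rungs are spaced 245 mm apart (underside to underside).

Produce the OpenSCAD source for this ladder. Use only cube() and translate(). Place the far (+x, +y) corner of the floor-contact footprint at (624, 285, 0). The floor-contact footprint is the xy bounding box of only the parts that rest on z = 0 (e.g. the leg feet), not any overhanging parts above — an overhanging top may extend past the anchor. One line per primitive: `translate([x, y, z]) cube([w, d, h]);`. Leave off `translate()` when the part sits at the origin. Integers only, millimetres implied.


// rung span = 508 - 2*44 = 420
// rung[k] z = 165 + k*245
translate([116, 225, 0]) cube([44, 60, 1332]);
translate([580, 225, 0]) cube([44, 60, 1332]);
translate([160, 225, 165]) cube([420, 60, 37]);
translate([160, 225, 410]) cube([420, 60, 37]);
translate([160, 225, 655]) cube([420, 60, 37]);
translate([160, 225, 900]) cube([420, 60, 37]);
translate([160, 225, 1145]) cube([420, 60, 37]);


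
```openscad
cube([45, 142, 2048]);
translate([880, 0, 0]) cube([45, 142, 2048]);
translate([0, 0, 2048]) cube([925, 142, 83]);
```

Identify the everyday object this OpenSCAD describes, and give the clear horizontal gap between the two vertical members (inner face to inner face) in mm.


A door frame. The clear opening width is 835 mm.

Two 2048 mm tall posts with a header on top — a door frame. The left jamb is 45 mm wide at x = 0; the right jamb starts at x = 880. The clear opening is 880 − 45 = 835 mm.


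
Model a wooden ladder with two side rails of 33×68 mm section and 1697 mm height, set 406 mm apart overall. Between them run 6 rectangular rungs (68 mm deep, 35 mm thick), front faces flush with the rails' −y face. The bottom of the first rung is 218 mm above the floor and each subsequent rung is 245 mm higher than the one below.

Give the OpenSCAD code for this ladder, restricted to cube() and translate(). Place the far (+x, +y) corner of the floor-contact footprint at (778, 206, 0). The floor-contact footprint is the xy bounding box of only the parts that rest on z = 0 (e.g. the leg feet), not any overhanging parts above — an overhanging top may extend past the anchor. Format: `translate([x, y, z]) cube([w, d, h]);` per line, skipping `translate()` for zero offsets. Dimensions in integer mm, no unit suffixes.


translate([372, 138, 0]) cube([33, 68, 1697]);
translate([745, 138, 0]) cube([33, 68, 1697]);
translate([405, 138, 218]) cube([340, 68, 35]);
translate([405, 138, 463]) cube([340, 68, 35]);
translate([405, 138, 708]) cube([340, 68, 35]);
translate([405, 138, 953]) cube([340, 68, 35]);
translate([405, 138, 1198]) cube([340, 68, 35]);
translate([405, 138, 1443]) cube([340, 68, 35]);


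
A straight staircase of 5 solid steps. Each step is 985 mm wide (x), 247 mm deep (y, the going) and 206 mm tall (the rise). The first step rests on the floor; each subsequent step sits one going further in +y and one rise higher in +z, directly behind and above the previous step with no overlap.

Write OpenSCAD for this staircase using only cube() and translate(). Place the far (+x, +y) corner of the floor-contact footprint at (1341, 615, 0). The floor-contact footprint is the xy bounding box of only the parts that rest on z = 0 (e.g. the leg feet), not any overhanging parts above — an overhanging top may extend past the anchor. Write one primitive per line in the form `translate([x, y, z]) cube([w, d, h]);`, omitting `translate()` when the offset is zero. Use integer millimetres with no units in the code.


translate([356, 368, 0]) cube([985, 247, 206]);
translate([356, 615, 206]) cube([985, 247, 206]);
translate([356, 862, 412]) cube([985, 247, 206]);
translate([356, 1109, 618]) cube([985, 247, 206]);
translate([356, 1356, 824]) cube([985, 247, 206]);


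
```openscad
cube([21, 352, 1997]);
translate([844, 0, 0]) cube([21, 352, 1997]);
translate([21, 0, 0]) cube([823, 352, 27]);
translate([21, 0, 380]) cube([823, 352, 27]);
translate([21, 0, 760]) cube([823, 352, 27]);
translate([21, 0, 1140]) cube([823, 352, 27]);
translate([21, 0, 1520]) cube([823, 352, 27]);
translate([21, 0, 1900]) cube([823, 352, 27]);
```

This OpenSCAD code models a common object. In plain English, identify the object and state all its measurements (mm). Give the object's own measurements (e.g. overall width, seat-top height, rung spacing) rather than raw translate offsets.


An open bookshelf. Two side panels, each 21 mm thick, 352 mm deep and 1997 mm tall, stand 865 mm apart (outside-to-outside). Between them sit 6 shelves, each 27 mm thick and 352 mm deep, spanning the full gap between the sides. The bottom shelf rests on the floor (its underside at z = 0) and the clear gap between one shelf's top and the next shelf's underside is 353 mm.


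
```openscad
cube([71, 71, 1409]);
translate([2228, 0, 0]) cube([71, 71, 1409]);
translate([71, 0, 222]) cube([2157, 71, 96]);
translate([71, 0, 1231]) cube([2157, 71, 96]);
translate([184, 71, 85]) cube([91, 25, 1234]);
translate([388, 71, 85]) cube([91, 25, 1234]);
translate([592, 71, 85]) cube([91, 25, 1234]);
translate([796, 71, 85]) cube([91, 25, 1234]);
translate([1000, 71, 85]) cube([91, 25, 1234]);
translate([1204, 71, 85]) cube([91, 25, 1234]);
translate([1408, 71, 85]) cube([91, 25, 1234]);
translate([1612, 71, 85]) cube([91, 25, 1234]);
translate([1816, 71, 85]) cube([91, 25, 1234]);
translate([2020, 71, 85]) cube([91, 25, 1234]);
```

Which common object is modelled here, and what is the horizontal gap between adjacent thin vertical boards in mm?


A fence section. The picket gap is 113 mm.

Two posts, two rails, 10 pickets — a fence section. Span 2157 mm holds 10 pickets of 91 mm with 11 equal gaps: ⌊(2157 − 10·91) / 11⌋ = 113 mm.


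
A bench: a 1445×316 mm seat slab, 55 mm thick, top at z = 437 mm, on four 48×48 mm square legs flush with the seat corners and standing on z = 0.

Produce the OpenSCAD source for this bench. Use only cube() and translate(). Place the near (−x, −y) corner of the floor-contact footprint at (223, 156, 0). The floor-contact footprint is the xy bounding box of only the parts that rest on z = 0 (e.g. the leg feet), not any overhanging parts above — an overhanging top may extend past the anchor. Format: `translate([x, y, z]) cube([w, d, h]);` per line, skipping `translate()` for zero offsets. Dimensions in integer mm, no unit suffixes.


translate([223, 156, 382]) cube([1445, 316, 55]);
translate([223, 156, 0]) cube([48, 48, 382]);
translate([223, 424, 0]) cube([48, 48, 382]);
translate([1620, 156, 0]) cube([48, 48, 382]);
translate([1620, 424, 0]) cube([48, 48, 382]);


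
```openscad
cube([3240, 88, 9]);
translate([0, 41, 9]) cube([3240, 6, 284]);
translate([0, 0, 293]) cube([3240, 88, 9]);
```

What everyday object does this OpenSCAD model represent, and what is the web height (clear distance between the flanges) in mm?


An I-beam. The web height is 284 mm.

Two wide flanges with a thin centred web — an I-beam. Overall 302 mm minus two 9 mm flanges gives a web of 302 − 2·9 = 284 mm.


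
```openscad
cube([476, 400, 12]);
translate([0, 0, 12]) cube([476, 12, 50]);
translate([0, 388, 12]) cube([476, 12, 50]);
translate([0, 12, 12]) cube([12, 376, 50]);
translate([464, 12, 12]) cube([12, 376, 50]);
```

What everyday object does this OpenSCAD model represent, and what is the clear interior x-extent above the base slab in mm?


An open box. The internal width is 452 mm.

A 476×400 base slab with four walls standing on it — an open box. The base is 476 mm wide and the walls are 12 mm thick, so the internal width is 476 − 2 × 12 = 452 mm.


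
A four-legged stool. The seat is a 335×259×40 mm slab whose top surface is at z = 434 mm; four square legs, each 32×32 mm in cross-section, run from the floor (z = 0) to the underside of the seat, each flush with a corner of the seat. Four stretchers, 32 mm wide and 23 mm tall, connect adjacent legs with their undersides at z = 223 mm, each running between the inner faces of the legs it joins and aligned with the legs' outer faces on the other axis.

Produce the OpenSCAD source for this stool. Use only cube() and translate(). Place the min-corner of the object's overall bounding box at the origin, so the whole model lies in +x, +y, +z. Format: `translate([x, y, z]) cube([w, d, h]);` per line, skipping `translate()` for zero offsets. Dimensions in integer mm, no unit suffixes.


translate([0, 0, 394]) cube([335, 259, 40]);
cube([32, 32, 394]);
translate([303, 0, 0]) cube([32, 32, 394]);
translate([0, 227, 0]) cube([32, 32, 394]);
translate([303, 227, 0]) cube([32, 32, 394]);
translate([32, 0, 223]) cube([271, 32, 23]);
translate([32, 227, 223]) cube([271, 32, 23]);
translate([0, 32, 223]) cube([32, 195, 23]);
translate([303, 32, 223]) cube([32, 195, 23]);


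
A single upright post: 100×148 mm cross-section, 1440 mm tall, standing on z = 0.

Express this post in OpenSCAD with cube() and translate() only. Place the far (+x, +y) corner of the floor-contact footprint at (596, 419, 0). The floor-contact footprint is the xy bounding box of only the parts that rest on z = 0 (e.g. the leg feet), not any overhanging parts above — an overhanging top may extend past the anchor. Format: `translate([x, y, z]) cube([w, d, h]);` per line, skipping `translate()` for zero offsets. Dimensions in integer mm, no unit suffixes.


translate([496, 271, 0]) cube([100, 148, 1440]);


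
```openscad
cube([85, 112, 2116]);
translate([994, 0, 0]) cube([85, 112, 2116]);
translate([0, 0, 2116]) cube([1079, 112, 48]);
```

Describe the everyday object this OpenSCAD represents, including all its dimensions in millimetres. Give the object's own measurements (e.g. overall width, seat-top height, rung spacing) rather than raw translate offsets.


A door frame. The clear opening is 909 mm wide and 2116 mm high. Two 85 mm wide jambs, 112 mm deep, stand either side of the opening from the floor to the top of the opening. A 48 mm thick head sits across the top of both jambs, spanning the full outside width of the frame.


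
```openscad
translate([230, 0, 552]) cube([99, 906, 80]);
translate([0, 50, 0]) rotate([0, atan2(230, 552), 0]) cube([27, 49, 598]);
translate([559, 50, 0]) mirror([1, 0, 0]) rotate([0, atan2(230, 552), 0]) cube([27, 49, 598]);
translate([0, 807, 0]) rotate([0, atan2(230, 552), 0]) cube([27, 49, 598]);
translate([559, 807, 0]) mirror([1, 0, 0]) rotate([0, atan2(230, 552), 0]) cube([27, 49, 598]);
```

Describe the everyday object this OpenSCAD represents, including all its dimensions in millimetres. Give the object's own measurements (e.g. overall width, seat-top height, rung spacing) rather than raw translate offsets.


A sawhorse. A 99×906×80 mm beam (x, y, z) sits on two A-frame leg pairs. Each pair is two raked legs of 27×49 mm section (49 mm along y) splaying symmetrically in x. Each leg rises 552 mm vertically over 230 mm of horizontal reach and is 598 mm long along its own axis. Every leg's outer bottom edge rests on the floor and its outer top edge meets a bottom edge of the beam — the left legs (tilting toward +x) meet the beam's −x bottom edge, the right legs (their mirror images, tilting toward −x) meet its +x bottom edge — so the leg tops tuck under the beam, the beam's underside is 552 mm above the floor, and the feet are 559 mm apart outside-to-outside with the beam centred between them. The two leg pairs are set in 50 mm from either end of the beam.


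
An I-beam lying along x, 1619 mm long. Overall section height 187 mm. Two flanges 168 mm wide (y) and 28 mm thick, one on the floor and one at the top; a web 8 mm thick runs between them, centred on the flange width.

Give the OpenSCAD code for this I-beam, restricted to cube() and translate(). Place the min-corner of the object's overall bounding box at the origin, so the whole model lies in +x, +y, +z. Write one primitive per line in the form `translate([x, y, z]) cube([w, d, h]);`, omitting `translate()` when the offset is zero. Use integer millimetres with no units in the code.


cube([1619, 168, 28]);
translate([0, 80, 28]) cube([1619, 8, 131]);
translate([0, 0, 159]) cube([1619, 168, 28]);


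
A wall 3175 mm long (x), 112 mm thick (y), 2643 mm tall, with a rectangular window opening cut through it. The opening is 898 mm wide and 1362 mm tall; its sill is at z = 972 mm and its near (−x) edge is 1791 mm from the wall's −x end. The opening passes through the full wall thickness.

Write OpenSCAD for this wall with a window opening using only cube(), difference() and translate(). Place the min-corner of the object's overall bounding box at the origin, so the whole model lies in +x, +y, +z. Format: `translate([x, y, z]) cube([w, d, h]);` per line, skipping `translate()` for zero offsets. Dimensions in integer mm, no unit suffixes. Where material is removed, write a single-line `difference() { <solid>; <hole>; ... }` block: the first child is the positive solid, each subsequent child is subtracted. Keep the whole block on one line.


difference() { cube([3175, 112, 2643]); translate([1791, 0, 972]) cube([898, 112, 1362]); }


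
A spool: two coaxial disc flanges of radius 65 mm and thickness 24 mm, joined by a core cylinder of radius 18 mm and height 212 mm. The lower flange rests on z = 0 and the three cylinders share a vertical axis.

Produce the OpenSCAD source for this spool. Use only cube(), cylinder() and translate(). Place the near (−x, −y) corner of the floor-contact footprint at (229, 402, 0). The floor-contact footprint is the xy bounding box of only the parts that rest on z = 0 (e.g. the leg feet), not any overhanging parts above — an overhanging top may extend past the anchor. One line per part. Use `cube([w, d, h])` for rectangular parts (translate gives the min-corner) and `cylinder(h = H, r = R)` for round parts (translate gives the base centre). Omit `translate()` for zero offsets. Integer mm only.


translate([294, 467, 0]) cylinder(h = 24, r = 65);
translate([294, 467, 24]) cylinder(h = 212, r = 18);
translate([294, 467, 236]) cylinder(h = 24, r = 65);


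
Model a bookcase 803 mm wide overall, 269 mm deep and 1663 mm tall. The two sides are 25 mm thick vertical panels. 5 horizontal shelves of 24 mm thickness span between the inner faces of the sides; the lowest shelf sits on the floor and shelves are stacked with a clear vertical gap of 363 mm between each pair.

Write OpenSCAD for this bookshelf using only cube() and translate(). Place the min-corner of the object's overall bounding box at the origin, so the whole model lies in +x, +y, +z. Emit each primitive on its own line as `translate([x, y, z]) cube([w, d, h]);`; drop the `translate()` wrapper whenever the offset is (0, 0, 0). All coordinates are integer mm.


cube([25, 269, 1663]);
translate([778, 0, 0]) cube([25, 269, 1663]);
translate([25, 0, 0]) cube([753, 269, 24]);
translate([25, 0, 387]) cube([753, 269, 24]);
translate([25, 0, 774]) cube([753, 269, 24]);
translate([25, 0, 1161]) cube([753, 269, 24]);
translate([25, 0, 1548]) cube([753, 269, 24]);


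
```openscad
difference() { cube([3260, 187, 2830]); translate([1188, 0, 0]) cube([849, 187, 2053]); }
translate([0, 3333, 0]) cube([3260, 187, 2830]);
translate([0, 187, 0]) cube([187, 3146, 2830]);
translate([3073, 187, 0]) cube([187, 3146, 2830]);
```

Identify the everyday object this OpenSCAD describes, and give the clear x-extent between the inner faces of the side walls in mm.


A single room. The interior width is 2886 mm.

Four walls enclosing a rectangle with a door in the front wall — a room. Outside width 3260 minus two 187 mm walls gives 2886 mm.


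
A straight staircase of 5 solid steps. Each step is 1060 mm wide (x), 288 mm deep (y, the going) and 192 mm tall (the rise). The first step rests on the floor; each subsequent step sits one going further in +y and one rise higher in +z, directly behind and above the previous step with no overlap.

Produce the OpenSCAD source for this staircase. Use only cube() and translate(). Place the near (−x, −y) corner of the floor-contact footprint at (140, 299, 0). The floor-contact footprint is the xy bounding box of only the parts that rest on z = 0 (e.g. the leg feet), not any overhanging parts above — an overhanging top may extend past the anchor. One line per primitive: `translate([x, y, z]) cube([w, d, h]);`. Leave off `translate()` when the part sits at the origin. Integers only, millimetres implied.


translate([140, 299, 0]) cube([1060, 288, 192]);
translate([140, 587, 192]) cube([1060, 288, 192]);
translate([140, 875, 384]) cube([1060, 288, 192]);
translate([140, 1163, 576]) cube([1060, 288, 192]);
translate([140, 1451, 768]) cube([1060, 288, 192]);


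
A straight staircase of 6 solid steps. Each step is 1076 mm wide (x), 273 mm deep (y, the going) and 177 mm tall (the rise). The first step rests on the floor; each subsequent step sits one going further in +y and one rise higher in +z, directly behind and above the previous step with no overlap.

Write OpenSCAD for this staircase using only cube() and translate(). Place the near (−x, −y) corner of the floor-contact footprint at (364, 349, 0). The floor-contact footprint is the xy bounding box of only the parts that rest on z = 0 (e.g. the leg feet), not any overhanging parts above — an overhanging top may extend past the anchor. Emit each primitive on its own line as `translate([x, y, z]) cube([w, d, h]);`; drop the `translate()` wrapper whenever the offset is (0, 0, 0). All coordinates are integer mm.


translate([364, 349, 0]) cube([1076, 273, 177]);
translate([364, 622, 177]) cube([1076, 273, 177]);
translate([364, 895, 354]) cube([1076, 273, 177]);
translate([364, 1168, 531]) cube([1076, 273, 177]);
translate([364, 1441, 708]) cube([1076, 273, 177]);
translate([364, 1714, 885]) cube([1076, 273, 177]);


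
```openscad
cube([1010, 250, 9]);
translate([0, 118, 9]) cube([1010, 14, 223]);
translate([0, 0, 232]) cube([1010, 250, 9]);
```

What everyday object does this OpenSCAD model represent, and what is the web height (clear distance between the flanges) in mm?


An I-beam. The web height is 223 mm.

Two wide flanges with a thin centred web — an I-beam. Overall 241 mm minus two 9 mm flanges gives a web of 241 − 2·9 = 223 mm.


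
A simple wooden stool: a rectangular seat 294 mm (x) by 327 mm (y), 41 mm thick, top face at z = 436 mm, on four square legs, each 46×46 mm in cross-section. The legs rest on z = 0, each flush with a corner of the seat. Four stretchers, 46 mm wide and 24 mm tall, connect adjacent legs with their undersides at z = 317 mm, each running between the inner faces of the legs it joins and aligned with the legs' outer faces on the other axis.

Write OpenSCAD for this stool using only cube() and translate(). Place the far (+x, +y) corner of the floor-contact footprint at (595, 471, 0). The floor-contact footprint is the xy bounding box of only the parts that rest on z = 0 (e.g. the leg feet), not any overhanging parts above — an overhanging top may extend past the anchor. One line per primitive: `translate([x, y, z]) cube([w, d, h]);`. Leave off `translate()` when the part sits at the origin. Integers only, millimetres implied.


// leg_h = 436 - 41 = 395
// stretcher span = 294 - 2*46 = 202
translate([301, 144, 395]) cube([294, 327, 41]);
translate([301, 144, 0]) cube([46, 46, 395]);
translate([549, 144, 0]) cube([46, 46, 395]);
translate([301, 425, 0]) cube([46, 46, 395]);
translate([549, 425, 0]) cube([46, 46, 395]);
translate([347, 144, 317]) cube([202, 46, 24]);
translate([347, 425, 317]) cube([202, 46, 24]);
translate([301, 190, 317]) cube([46, 235, 24]);
translate([549, 190, 317]) cube([46, 235, 24]);


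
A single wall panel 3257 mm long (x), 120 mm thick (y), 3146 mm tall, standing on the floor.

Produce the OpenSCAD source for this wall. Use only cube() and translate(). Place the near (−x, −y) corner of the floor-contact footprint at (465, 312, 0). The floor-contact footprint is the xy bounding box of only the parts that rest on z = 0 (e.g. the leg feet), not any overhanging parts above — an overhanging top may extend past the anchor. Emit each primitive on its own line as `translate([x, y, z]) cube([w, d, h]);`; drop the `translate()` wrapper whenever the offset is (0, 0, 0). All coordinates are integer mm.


translate([465, 312, 0]) cube([3257, 120, 3146]);


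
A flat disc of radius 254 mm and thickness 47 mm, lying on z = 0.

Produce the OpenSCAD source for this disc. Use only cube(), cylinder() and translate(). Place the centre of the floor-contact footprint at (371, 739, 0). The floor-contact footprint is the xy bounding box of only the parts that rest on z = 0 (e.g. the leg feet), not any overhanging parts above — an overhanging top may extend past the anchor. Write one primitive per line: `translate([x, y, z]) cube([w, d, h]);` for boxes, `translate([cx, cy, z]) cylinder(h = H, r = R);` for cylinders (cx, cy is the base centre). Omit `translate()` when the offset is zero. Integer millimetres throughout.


translate([371, 739, 0]) cylinder(h = 47, r = 254);


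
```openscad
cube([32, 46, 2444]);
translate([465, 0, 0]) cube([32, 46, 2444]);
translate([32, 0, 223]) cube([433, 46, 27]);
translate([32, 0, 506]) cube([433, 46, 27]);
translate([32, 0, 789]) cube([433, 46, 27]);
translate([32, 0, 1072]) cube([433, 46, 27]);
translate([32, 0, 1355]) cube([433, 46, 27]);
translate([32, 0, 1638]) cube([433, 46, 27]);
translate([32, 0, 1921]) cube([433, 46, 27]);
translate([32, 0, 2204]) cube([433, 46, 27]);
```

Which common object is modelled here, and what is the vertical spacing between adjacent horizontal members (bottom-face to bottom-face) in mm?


A ladder. The rung spacing is 283 mm.

Two tall 32×46 posts with 8 short bars between them — a ladder. Adjacent rungs sit at z = 223 and z = 506, so the spacing is 506 − 223 = 283 mm.
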